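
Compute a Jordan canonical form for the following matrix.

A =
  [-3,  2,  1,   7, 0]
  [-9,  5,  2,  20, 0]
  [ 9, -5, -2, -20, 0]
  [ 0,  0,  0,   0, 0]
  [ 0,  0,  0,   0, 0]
J_3(0) ⊕ J_1(0) ⊕ J_1(0)

The characteristic polynomial is
  det(x·I − A) = x^5

Eigenvalues and multiplicities (the geometric multiplicity of λ is n − rank(A − λI), which equals the number of Jordan blocks for λ):
  λ = 0: algebraic multiplicity = 5, geometric multiplicity = 3

Determining the block sizes for each eigenvalue:
  λ = 0: with am = 5 and gm = 3, the partition is not yet determined (e.g. several partitions of 5 into 3 parts exist). Let N = A − (0)·I. Computing rank(N^1) = 2, rank(N^2) = 1, rank(N^3) = 0; the number of blocks of size ≥ j is rank(N^{j−1}) − rank(N^j), giving [3, 1, 1]. So we have 1 block(s) of size 3, 2 block(s) of size 1 → block sizes [3, 1, 1]

Assembling the blocks gives a Jordan form
J =
  [0, 1, 0, 0, 0]
  [0, 0, 1, 0, 0]
  [0, 0, 0, 0, 0]
  [0, 0, 0, 0, 0]
  [0, 0, 0, 0, 0]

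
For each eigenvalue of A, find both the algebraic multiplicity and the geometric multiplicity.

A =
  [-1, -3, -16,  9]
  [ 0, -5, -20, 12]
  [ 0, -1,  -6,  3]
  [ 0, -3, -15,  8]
λ = -1: alg = 4, geom = 2

Step 1 — factor the characteristic polynomial to read off the algebraic multiplicities:
  χ_A(x) = (x + 1)^4

Step 2 — compute geometric multiplicities via the rank-nullity identity g(λ) = n − rank(A − λI):
  rank(A − (-1)·I) = 2, so dim ker(A − (-1)·I) = n − 2 = 2

Summary:
  λ = -1: algebraic multiplicity = 4, geometric multiplicity = 2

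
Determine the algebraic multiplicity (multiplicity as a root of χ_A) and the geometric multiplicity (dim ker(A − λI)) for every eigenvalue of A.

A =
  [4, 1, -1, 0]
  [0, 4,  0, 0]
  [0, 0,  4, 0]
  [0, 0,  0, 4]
λ = 4: alg = 4, geom = 3

Step 1 — factor the characteristic polynomial to read off the algebraic multiplicities:
  χ_A(x) = (x - 4)^4

Step 2 — compute geometric multiplicities via the rank-nullity identity g(λ) = n − rank(A − λI):
  rank(A − (4)·I) = 1, so dim ker(A − (4)·I) = n − 1 = 3

Summary:
  λ = 4: algebraic multiplicity = 4, geometric multiplicity = 3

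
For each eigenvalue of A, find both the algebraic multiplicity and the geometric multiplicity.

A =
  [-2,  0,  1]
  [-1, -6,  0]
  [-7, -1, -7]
λ = -5: alg = 3, geom = 1

Step 1 — factor the characteristic polynomial to read off the algebraic multiplicities:
  χ_A(x) = (x + 5)^3

Step 2 — compute geometric multiplicities via the rank-nullity identity g(λ) = n − rank(A − λI):
  rank(A − (-5)·I) = 2, so dim ker(A − (-5)·I) = n − 2 = 1

Summary:
  λ = -5: algebraic multiplicity = 3, geometric multiplicity = 1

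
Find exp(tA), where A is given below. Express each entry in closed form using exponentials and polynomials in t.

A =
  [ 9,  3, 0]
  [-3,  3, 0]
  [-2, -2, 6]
e^{tA} =
  [3*t*exp(6*t) + exp(6*t), 3*t*exp(6*t), 0]
  [-3*t*exp(6*t), -3*t*exp(6*t) + exp(6*t), 0]
  [-2*t*exp(6*t), -2*t*exp(6*t), exp(6*t)]

Strategy: write A = P · J · P⁻¹ where J is a Jordan canonical form, so e^{tA} = P · e^{tJ} · P⁻¹, and e^{tJ} can be computed block-by-block.

A has Jordan form
J =
  [6, 1, 0]
  [0, 6, 0]
  [0, 0, 6]
(up to reordering of blocks).

Per-block formulas:
  For a 2×2 Jordan block J_2(6): exp(t · J_2(6)) = e^(6t)·(I + t·N), where N is the 2×2 nilpotent shift.
  For a 1×1 block at λ = 6: exp(t · [6]) = [e^(6t)].

After assembling e^{tJ} and conjugating by P, we get:

e^{tA} =
  [3*t*exp(6*t) + exp(6*t), 3*t*exp(6*t), 0]
  [-3*t*exp(6*t), -3*t*exp(6*t) + exp(6*t), 0]
  [-2*t*exp(6*t), -2*t*exp(6*t), exp(6*t)]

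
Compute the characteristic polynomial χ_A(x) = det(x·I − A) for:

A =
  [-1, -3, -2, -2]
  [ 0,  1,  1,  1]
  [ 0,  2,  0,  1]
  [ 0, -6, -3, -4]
x^4 + 4*x^3 + 6*x^2 + 4*x + 1

Expanding det(x·I − A) (e.g. by cofactor expansion or by noting that A is similar to its Jordan form J, which has the same characteristic polynomial as A) gives
  χ_A(x) = x^4 + 4*x^3 + 6*x^2 + 4*x + 1
which factors as (x + 1)^4. The eigenvalues (with algebraic multiplicities) are λ = -1 with multiplicity 4.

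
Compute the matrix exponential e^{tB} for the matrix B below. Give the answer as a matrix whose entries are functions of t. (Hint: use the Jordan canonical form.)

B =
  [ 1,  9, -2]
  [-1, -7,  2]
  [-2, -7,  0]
e^{tB} =
  [2*t^2*exp(-2*t) + 3*t*exp(-2*t) + exp(-2*t), -2*t^2*exp(-2*t) + 9*t*exp(-2*t), 4*t^2*exp(-2*t) - 2*t*exp(-2*t)]
  [-t^2*exp(-2*t) - t*exp(-2*t), t^2*exp(-2*t) - 5*t*exp(-2*t) + exp(-2*t), -2*t^2*exp(-2*t) + 2*t*exp(-2*t)]
  [-3*t^2*exp(-2*t)/2 - 2*t*exp(-2*t), 3*t^2*exp(-2*t)/2 - 7*t*exp(-2*t), -3*t^2*exp(-2*t) + 2*t*exp(-2*t) + exp(-2*t)]

Strategy: write B = P · J · P⁻¹ where J is a Jordan canonical form, so e^{tB} = P · e^{tJ} · P⁻¹, and e^{tJ} can be computed block-by-block.

B has Jordan form
J =
  [-2,  1,  0]
  [ 0, -2,  1]
  [ 0,  0, -2]
(up to reordering of blocks).

Per-block formulas:
  For a 3×3 Jordan block J_3(-2): exp(t · J_3(-2)) = e^(-2t)·(I + t·N + (t^2/2)·N^2), where N is the 3×3 nilpotent shift.

After assembling e^{tJ} and conjugating by P, we get:

e^{tB} =
  [2*t^2*exp(-2*t) + 3*t*exp(-2*t) + exp(-2*t), -2*t^2*exp(-2*t) + 9*t*exp(-2*t), 4*t^2*exp(-2*t) - 2*t*exp(-2*t)]
  [-t^2*exp(-2*t) - t*exp(-2*t), t^2*exp(-2*t) - 5*t*exp(-2*t) + exp(-2*t), -2*t^2*exp(-2*t) + 2*t*exp(-2*t)]
  [-3*t^2*exp(-2*t)/2 - 2*t*exp(-2*t), 3*t^2*exp(-2*t)/2 - 7*t*exp(-2*t), -3*t^2*exp(-2*t) + 2*t*exp(-2*t) + exp(-2*t)]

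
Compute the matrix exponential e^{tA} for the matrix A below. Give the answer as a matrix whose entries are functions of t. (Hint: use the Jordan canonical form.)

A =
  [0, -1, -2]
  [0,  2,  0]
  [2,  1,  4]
e^{tA} =
  [-2*t*exp(2*t) + exp(2*t), -t*exp(2*t), -2*t*exp(2*t)]
  [0, exp(2*t), 0]
  [2*t*exp(2*t), t*exp(2*t), 2*t*exp(2*t) + exp(2*t)]

Strategy: write A = P · J · P⁻¹ where J is a Jordan canonical form, so e^{tA} = P · e^{tJ} · P⁻¹, and e^{tJ} can be computed block-by-block.

A has Jordan form
J =
  [2, 1, 0]
  [0, 2, 0]
  [0, 0, 2]
(up to reordering of blocks).

Per-block formulas:
  For a 2×2 Jordan block J_2(2): exp(t · J_2(2)) = e^(2t)·(I + t·N), where N is the 2×2 nilpotent shift.
  For a 1×1 block at λ = 2: exp(t · [2]) = [e^(2t)].

After assembling e^{tJ} and conjugating by P, we get:

e^{tA} =
  [-2*t*exp(2*t) + exp(2*t), -t*exp(2*t), -2*t*exp(2*t)]
  [0, exp(2*t), 0]
  [2*t*exp(2*t), t*exp(2*t), 2*t*exp(2*t) + exp(2*t)]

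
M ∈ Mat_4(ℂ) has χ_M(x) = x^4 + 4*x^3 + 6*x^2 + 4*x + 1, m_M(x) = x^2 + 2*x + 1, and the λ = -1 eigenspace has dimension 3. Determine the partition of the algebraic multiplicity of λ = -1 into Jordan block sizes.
Block sizes for λ = -1: [2, 1, 1]

Step 1 — from the characteristic polynomial, algebraic multiplicity of λ = -1 is 4. From dim ker(M − (-1)·I) = 3, there are exactly 3 Jordan blocks for λ = -1.
Step 2 — from the minimal polynomial, the factor (x + 1)^2 tells us the largest block for λ = -1 has size 2.
Step 3 — with total size 4, 3 blocks, and largest block 2, the block sizes (in nonincreasing order) are [2, 1, 1].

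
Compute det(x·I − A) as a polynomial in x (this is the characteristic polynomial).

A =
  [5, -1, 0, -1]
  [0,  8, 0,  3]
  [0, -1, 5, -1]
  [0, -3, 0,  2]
x^4 - 20*x^3 + 150*x^2 - 500*x + 625

Expanding det(x·I − A) (e.g. by cofactor expansion or by noting that A is similar to its Jordan form J, which has the same characteristic polynomial as A) gives
  χ_A(x) = x^4 - 20*x^3 + 150*x^2 - 500*x + 625
which factors as (x - 5)^4. The eigenvalues (with algebraic multiplicities) are λ = 5 with multiplicity 4.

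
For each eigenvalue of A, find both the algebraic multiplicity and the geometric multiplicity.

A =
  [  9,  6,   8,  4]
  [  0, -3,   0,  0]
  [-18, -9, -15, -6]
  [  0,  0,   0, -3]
λ = -3: alg = 4, geom = 3

Step 1 — factor the characteristic polynomial to read off the algebraic multiplicities:
  χ_A(x) = (x + 3)^4

Step 2 — compute geometric multiplicities via the rank-nullity identity g(λ) = n − rank(A − λI):
  rank(A − (-3)·I) = 1, so dim ker(A − (-3)·I) = n − 1 = 3

Summary:
  λ = -3: algebraic multiplicity = 4, geometric multiplicity = 3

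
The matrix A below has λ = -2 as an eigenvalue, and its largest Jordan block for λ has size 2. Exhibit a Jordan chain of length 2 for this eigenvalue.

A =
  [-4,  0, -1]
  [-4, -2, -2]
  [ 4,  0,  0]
A Jordan chain for λ = -2 of length 2:
v_1 = (-2, -4, 4)ᵀ
v_2 = (1, 0, 0)ᵀ

Let N = A − (-2)·I. We want v_2 with N^2 v_2 = 0 but N^1 v_2 ≠ 0; then v_{j-1} := N · v_j for j = 2, …, 2.

Pick v_2 = (1, 0, 0)ᵀ.
Then v_1 = N · v_2 = (-2, -4, 4)ᵀ.

Sanity check: (A − (-2)·I) v_1 = (0, 0, 0)ᵀ = 0. ✓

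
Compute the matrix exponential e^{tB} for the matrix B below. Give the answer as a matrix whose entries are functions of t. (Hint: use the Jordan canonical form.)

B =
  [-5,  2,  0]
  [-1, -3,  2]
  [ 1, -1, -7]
e^{tB} =
  [-t^2*exp(-5*t) + exp(-5*t), 2*t^2*exp(-5*t) + 2*t*exp(-5*t), 2*t^2*exp(-5*t)]
  [-t*exp(-5*t), 2*t*exp(-5*t) + exp(-5*t), 2*t*exp(-5*t)]
  [-t^2*exp(-5*t)/2 + t*exp(-5*t), t^2*exp(-5*t) - t*exp(-5*t), t^2*exp(-5*t) - 2*t*exp(-5*t) + exp(-5*t)]

Strategy: write B = P · J · P⁻¹ where J is a Jordan canonical form, so e^{tB} = P · e^{tJ} · P⁻¹, and e^{tJ} can be computed block-by-block.

B has Jordan form
J =
  [-5,  1,  0]
  [ 0, -5,  1]
  [ 0,  0, -5]
(up to reordering of blocks).

Per-block formulas:
  For a 3×3 Jordan block J_3(-5): exp(t · J_3(-5)) = e^(-5t)·(I + t·N + (t^2/2)·N^2), where N is the 3×3 nilpotent shift.

After assembling e^{tJ} and conjugating by P, we get:

e^{tB} =
  [-t^2*exp(-5*t) + exp(-5*t), 2*t^2*exp(-5*t) + 2*t*exp(-5*t), 2*t^2*exp(-5*t)]
  [-t*exp(-5*t), 2*t*exp(-5*t) + exp(-5*t), 2*t*exp(-5*t)]
  [-t^2*exp(-5*t)/2 + t*exp(-5*t), t^2*exp(-5*t) - t*exp(-5*t), t^2*exp(-5*t) - 2*t*exp(-5*t) + exp(-5*t)]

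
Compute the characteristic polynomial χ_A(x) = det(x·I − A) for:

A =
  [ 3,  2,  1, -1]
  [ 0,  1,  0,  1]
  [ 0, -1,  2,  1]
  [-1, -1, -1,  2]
x^4 - 8*x^3 + 24*x^2 - 32*x + 16

Expanding det(x·I − A) (e.g. by cofactor expansion or by noting that A is similar to its Jordan form J, which has the same characteristic polynomial as A) gives
  χ_A(x) = x^4 - 8*x^3 + 24*x^2 - 32*x + 16
which factors as (x - 2)^4. The eigenvalues (with algebraic multiplicities) are λ = 2 with multiplicity 4.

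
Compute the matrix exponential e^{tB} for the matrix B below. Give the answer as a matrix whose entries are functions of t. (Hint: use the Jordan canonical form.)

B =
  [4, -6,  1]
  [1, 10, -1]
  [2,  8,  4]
e^{tB} =
  [-2*t*exp(6*t) + exp(6*t), -2*t^2*exp(6*t) - 6*t*exp(6*t), t^2*exp(6*t) + t*exp(6*t)]
  [t*exp(6*t), t^2*exp(6*t) + 4*t*exp(6*t) + exp(6*t), -t^2*exp(6*t)/2 - t*exp(6*t)]
  [2*t*exp(6*t), 2*t^2*exp(6*t) + 8*t*exp(6*t), -t^2*exp(6*t) - 2*t*exp(6*t) + exp(6*t)]

Strategy: write B = P · J · P⁻¹ where J is a Jordan canonical form, so e^{tB} = P · e^{tJ} · P⁻¹, and e^{tJ} can be computed block-by-block.

B has Jordan form
J =
  [6, 1, 0]
  [0, 6, 1]
  [0, 0, 6]
(up to reordering of blocks).

Per-block formulas:
  For a 3×3 Jordan block J_3(6): exp(t · J_3(6)) = e^(6t)·(I + t·N + (t^2/2)·N^2), where N is the 3×3 nilpotent shift.

After assembling e^{tJ} and conjugating by P, we get:

e^{tB} =
  [-2*t*exp(6*t) + exp(6*t), -2*t^2*exp(6*t) - 6*t*exp(6*t), t^2*exp(6*t) + t*exp(6*t)]
  [t*exp(6*t), t^2*exp(6*t) + 4*t*exp(6*t) + exp(6*t), -t^2*exp(6*t)/2 - t*exp(6*t)]
  [2*t*exp(6*t), 2*t^2*exp(6*t) + 8*t*exp(6*t), -t^2*exp(6*t) - 2*t*exp(6*t) + exp(6*t)]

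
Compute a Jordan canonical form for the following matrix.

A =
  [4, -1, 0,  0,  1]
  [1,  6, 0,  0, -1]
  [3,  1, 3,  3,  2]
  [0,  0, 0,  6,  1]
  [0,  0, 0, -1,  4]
J_1(3) ⊕ J_3(5) ⊕ J_1(5)

The characteristic polynomial is
  det(x·I − A) = x^5 - 23*x^4 + 210*x^3 - 950*x^2 + 2125*x - 1875 = (x - 5)^4*(x - 3)

Eigenvalues and multiplicities (the geometric multiplicity of λ is n − rank(A − λI), which equals the number of Jordan blocks for λ):
  λ = 3: algebraic multiplicity = 1, geometric multiplicity = 1
  λ = 5: algebraic multiplicity = 4, geometric multiplicity = 2

Determining the block sizes for each eigenvalue:
  λ = 3: one block (gm = 1), so the single block has size am = 1 → block sizes [1]
  λ = 5: with am = 4 and gm = 2, the partition is not yet determined (e.g. several partitions of 4 into 2 parts exist). Let N = A − (5)·I. Computing rank(N^1) = 3, rank(N^2) = 2, rank(N^3) = 1; the number of blocks of size ≥ j is rank(N^{j−1}) − rank(N^j), giving [2, 1, 1]. So we have 1 block(s) of size 3, 1 block(s) of size 1 → block sizes [3, 1]

Assembling the blocks gives a Jordan form
J =
  [3, 0, 0, 0, 0]
  [0, 5, 1, 0, 0]
  [0, 0, 5, 1, 0]
  [0, 0, 0, 5, 0]
  [0, 0, 0, 0, 5]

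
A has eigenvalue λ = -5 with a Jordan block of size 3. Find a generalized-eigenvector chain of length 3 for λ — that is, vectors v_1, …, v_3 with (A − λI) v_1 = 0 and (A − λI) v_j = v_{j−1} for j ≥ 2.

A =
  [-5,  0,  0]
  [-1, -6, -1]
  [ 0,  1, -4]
A Jordan chain for λ = -5 of length 3:
v_1 = (0, 1, -1)ᵀ
v_2 = (0, -1, 0)ᵀ
v_3 = (1, 0, 0)ᵀ

Let N = A − (-5)·I. We want v_3 with N^3 v_3 = 0 but N^2 v_3 ≠ 0; then v_{j-1} := N · v_j for j = 3, …, 2.

Pick v_3 = (1, 0, 0)ᵀ.
Then v_2 = N · v_3 = (0, -1, 0)ᵀ.
Then v_1 = N · v_2 = (0, 1, -1)ᵀ.

Sanity check: (A − (-5)·I) v_1 = (0, 0, 0)ᵀ = 0. ✓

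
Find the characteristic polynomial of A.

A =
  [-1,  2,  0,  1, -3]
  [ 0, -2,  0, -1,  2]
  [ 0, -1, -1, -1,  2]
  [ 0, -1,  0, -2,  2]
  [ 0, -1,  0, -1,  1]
x^5 + 5*x^4 + 10*x^3 + 10*x^2 + 5*x + 1

Expanding det(x·I − A) (e.g. by cofactor expansion or by noting that A is similar to its Jordan form J, which has the same characteristic polynomial as A) gives
  χ_A(x) = x^5 + 5*x^4 + 10*x^3 + 10*x^2 + 5*x + 1
which factors as (x + 1)^5. The eigenvalues (with algebraic multiplicities) are λ = -1 with multiplicity 5.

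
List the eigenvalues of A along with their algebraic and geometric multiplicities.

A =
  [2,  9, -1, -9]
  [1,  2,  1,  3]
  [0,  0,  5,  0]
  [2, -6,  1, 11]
λ = 5: alg = 4, geom = 2

Step 1 — factor the characteristic polynomial to read off the algebraic multiplicities:
  χ_A(x) = (x - 5)^4

Step 2 — compute geometric multiplicities via the rank-nullity identity g(λ) = n − rank(A − λI):
  rank(A − (5)·I) = 2, so dim ker(A − (5)·I) = n − 2 = 2

Summary:
  λ = 5: algebraic multiplicity = 4, geometric multiplicity = 2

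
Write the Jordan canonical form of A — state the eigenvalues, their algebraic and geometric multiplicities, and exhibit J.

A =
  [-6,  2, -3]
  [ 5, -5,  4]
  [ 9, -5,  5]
J_3(-2)

The characteristic polynomial is
  det(x·I − A) = x^3 + 6*x^2 + 12*x + 8 = (x + 2)^3

Eigenvalues and multiplicities (the geometric multiplicity of λ is n − rank(A − λI), which equals the number of Jordan blocks for λ):
  λ = -2: algebraic multiplicity = 3, geometric multiplicity = 1

Determining the block sizes for each eigenvalue:
  λ = -2: one block (gm = 1), so the single block has size am = 3 → block sizes [3]

Assembling the blocks gives a Jordan form
J =
  [-2,  1,  0]
  [ 0, -2,  1]
  [ 0,  0, -2]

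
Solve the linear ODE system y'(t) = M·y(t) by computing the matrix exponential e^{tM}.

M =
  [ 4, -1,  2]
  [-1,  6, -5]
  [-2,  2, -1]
e^{tM} =
  [-t^2*exp(3*t) + t*exp(3*t) + exp(3*t), -t*exp(3*t), -t^2*exp(3*t)/2 + 2*t*exp(3*t)]
  [3*t^2*exp(3*t) - t*exp(3*t), 3*t*exp(3*t) + exp(3*t), 3*t^2*exp(3*t)/2 - 5*t*exp(3*t)]
  [2*t^2*exp(3*t) - 2*t*exp(3*t), 2*t*exp(3*t), t^2*exp(3*t) - 4*t*exp(3*t) + exp(3*t)]

Strategy: write M = P · J · P⁻¹ where J is a Jordan canonical form, so e^{tM} = P · e^{tJ} · P⁻¹, and e^{tJ} can be computed block-by-block.

M has Jordan form
J =
  [3, 1, 0]
  [0, 3, 1]
  [0, 0, 3]
(up to reordering of blocks).

Per-block formulas:
  For a 3×3 Jordan block J_3(3): exp(t · J_3(3)) = e^(3t)·(I + t·N + (t^2/2)·N^2), where N is the 3×3 nilpotent shift.

After assembling e^{tJ} and conjugating by P, we get:

e^{tM} =
  [-t^2*exp(3*t) + t*exp(3*t) + exp(3*t), -t*exp(3*t), -t^2*exp(3*t)/2 + 2*t*exp(3*t)]
  [3*t^2*exp(3*t) - t*exp(3*t), 3*t*exp(3*t) + exp(3*t), 3*t^2*exp(3*t)/2 - 5*t*exp(3*t)]
  [2*t^2*exp(3*t) - 2*t*exp(3*t), 2*t*exp(3*t), t^2*exp(3*t) - 4*t*exp(3*t) + exp(3*t)]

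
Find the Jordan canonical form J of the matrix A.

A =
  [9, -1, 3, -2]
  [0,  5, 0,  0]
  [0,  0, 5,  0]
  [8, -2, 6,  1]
J_2(5) ⊕ J_1(5) ⊕ J_1(5)

The characteristic polynomial is
  det(x·I − A) = x^4 - 20*x^3 + 150*x^2 - 500*x + 625 = (x - 5)^4

Eigenvalues and multiplicities (the geometric multiplicity of λ is n − rank(A − λI), which equals the number of Jordan blocks for λ):
  λ = 5: algebraic multiplicity = 4, geometric multiplicity = 3

Determining the block sizes for each eigenvalue:
  λ = 5: 3 blocks summing to 4 forces exactly one block of size 2 and the rest size 1 → block sizes [2, 1, 1]

Assembling the blocks gives a Jordan form
J =
  [5, 1, 0, 0]
  [0, 5, 0, 0]
  [0, 0, 5, 0]
  [0, 0, 0, 5]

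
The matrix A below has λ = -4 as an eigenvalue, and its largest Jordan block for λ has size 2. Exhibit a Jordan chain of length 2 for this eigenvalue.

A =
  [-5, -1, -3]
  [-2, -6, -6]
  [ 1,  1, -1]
A Jordan chain for λ = -4 of length 2:
v_1 = (-1, -2, 1)ᵀ
v_2 = (1, 0, 0)ᵀ

Let N = A − (-4)·I. We want v_2 with N^2 v_2 = 0 but N^1 v_2 ≠ 0; then v_{j-1} := N · v_j for j = 2, …, 2.

Pick v_2 = (1, 0, 0)ᵀ.
Then v_1 = N · v_2 = (-1, -2, 1)ᵀ.

Sanity check: (A − (-4)·I) v_1 = (0, 0, 0)ᵀ = 0. ✓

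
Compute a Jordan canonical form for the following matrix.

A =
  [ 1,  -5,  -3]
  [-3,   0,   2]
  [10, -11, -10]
J_3(-3)

The characteristic polynomial is
  det(x·I − A) = x^3 + 9*x^2 + 27*x + 27 = (x + 3)^3

Eigenvalues and multiplicities (the geometric multiplicity of λ is n − rank(A − λI), which equals the number of Jordan blocks for λ):
  λ = -3: algebraic multiplicity = 3, geometric multiplicity = 1

Determining the block sizes for each eigenvalue:
  λ = -3: one block (gm = 1), so the single block has size am = 3 → block sizes [3]

Assembling the blocks gives a Jordan form
J =
  [-3,  1,  0]
  [ 0, -3,  1]
  [ 0,  0, -3]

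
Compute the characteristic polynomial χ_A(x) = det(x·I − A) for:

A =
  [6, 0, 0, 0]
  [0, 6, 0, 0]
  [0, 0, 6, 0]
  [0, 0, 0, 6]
x^4 - 24*x^3 + 216*x^2 - 864*x + 1296

Expanding det(x·I − A) (e.g. by cofactor expansion or by noting that A is similar to its Jordan form J, which has the same characteristic polynomial as A) gives
  χ_A(x) = x^4 - 24*x^3 + 216*x^2 - 864*x + 1296
which factors as (x - 6)^4. The eigenvalues (with algebraic multiplicities) are λ = 6 with multiplicity 4.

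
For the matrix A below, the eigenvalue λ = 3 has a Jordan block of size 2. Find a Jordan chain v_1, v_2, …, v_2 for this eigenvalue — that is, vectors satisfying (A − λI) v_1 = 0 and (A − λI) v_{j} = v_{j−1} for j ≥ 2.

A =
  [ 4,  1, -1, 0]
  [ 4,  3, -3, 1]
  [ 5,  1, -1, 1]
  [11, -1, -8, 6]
A Jordan chain for λ = 3 of length 2:
v_1 = (1, 4, 5, 11)ᵀ
v_2 = (1, 0, 0, 0)ᵀ

Let N = A − (3)·I. We want v_2 with N^2 v_2 = 0 but N^1 v_2 ≠ 0; then v_{j-1} := N · v_j for j = 2, …, 2.

Pick v_2 = (1, 0, 0, 0)ᵀ.
Then v_1 = N · v_2 = (1, 4, 5, 11)ᵀ.

Sanity check: (A − (3)·I) v_1 = (0, 0, 0, 0)ᵀ = 0. ✓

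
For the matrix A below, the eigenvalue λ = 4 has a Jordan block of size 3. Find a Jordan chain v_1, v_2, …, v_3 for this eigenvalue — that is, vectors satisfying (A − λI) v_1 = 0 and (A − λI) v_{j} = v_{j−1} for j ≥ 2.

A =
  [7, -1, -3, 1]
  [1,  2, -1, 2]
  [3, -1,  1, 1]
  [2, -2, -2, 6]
A Jordan chain for λ = 4 of length 3:
v_1 = (1, 2, 1, 2)ᵀ
v_2 = (3, 1, 3, 2)ᵀ
v_3 = (1, 0, 0, 0)ᵀ

Let N = A − (4)·I. We want v_3 with N^3 v_3 = 0 but N^2 v_3 ≠ 0; then v_{j-1} := N · v_j for j = 3, …, 2.

Pick v_3 = (1, 0, 0, 0)ᵀ.
Then v_2 = N · v_3 = (3, 1, 3, 2)ᵀ.
Then v_1 = N · v_2 = (1, 2, 1, 2)ᵀ.

Sanity check: (A − (4)·I) v_1 = (0, 0, 0, 0)ᵀ = 0. ✓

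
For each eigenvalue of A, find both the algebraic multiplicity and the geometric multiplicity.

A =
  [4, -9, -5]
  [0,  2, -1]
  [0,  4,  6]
λ = 4: alg = 3, geom = 1

Step 1 — factor the characteristic polynomial to read off the algebraic multiplicities:
  χ_A(x) = (x - 4)^3

Step 2 — compute geometric multiplicities via the rank-nullity identity g(λ) = n − rank(A − λI):
  rank(A − (4)·I) = 2, so dim ker(A − (4)·I) = n − 2 = 1

Summary:
  λ = 4: algebraic multiplicity = 3, geometric multiplicity = 1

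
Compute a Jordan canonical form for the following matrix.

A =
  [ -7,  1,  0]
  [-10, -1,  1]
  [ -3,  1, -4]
J_3(-4)

The characteristic polynomial is
  det(x·I − A) = x^3 + 12*x^2 + 48*x + 64 = (x + 4)^3

Eigenvalues and multiplicities (the geometric multiplicity of λ is n − rank(A − λI), which equals the number of Jordan blocks for λ):
  λ = -4: algebraic multiplicity = 3, geometric multiplicity = 1

Determining the block sizes for each eigenvalue:
  λ = -4: one block (gm = 1), so the single block has size am = 3 → block sizes [3]

Assembling the blocks gives a Jordan form
J =
  [-4,  1,  0]
  [ 0, -4,  1]
  [ 0,  0, -4]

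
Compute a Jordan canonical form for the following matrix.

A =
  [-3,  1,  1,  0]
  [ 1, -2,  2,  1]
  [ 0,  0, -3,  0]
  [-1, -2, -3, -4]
J_3(-3) ⊕ J_1(-3)

The characteristic polynomial is
  det(x·I − A) = x^4 + 12*x^3 + 54*x^2 + 108*x + 81 = (x + 3)^4

Eigenvalues and multiplicities (the geometric multiplicity of λ is n − rank(A − λI), which equals the number of Jordan blocks for λ):
  λ = -3: algebraic multiplicity = 4, geometric multiplicity = 2

Determining the block sizes for each eigenvalue:
  λ = -3: with am = 4 and gm = 2, the partition is not yet determined (e.g. several partitions of 4 into 2 parts exist). Let N = A − (-3)·I. Computing rank(N^1) = 2, rank(N^2) = 1, rank(N^3) = 0; the number of blocks of size ≥ j is rank(N^{j−1}) − rank(N^j), giving [2, 1, 1]. So we have 1 block(s) of size 3, 1 block(s) of size 1 → block sizes [3, 1]

Assembling the blocks gives a Jordan form
J =
  [-3,  1,  0,  0]
  [ 0, -3,  1,  0]
  [ 0,  0, -3,  0]
  [ 0,  0,  0, -3]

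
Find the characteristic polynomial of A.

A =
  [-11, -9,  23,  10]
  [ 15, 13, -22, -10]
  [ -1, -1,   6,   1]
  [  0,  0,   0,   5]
x^4 - 13*x^3 + 45*x^2 + 25*x - 250

Expanding det(x·I − A) (e.g. by cofactor expansion or by noting that A is similar to its Jordan form J, which has the same characteristic polynomial as A) gives
  χ_A(x) = x^4 - 13*x^3 + 45*x^2 + 25*x - 250
which factors as (x - 5)^3*(x + 2). The eigenvalues (with algebraic multiplicities) are λ = -2 with multiplicity 1, λ = 5 with multiplicity 3.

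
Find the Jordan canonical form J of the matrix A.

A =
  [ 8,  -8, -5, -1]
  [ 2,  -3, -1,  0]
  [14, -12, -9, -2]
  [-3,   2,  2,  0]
J_3(-1) ⊕ J_1(-1)

The characteristic polynomial is
  det(x·I − A) = x^4 + 4*x^3 + 6*x^2 + 4*x + 1 = (x + 1)^4

Eigenvalues and multiplicities (the geometric multiplicity of λ is n − rank(A − λI), which equals the number of Jordan blocks for λ):
  λ = -1: algebraic multiplicity = 4, geometric multiplicity = 2

Determining the block sizes for each eigenvalue:
  λ = -1: with am = 4 and gm = 2, the partition is not yet determined (e.g. several partitions of 4 into 2 parts exist). Let N = A − (-1)·I. Computing rank(N^1) = 2, rank(N^2) = 1, rank(N^3) = 0; the number of blocks of size ≥ j is rank(N^{j−1}) − rank(N^j), giving [2, 1, 1]. So we have 1 block(s) of size 3, 1 block(s) of size 1 → block sizes [3, 1]

Assembling the blocks gives a Jordan form
J =
  [-1,  1,  0,  0]
  [ 0, -1,  1,  0]
  [ 0,  0, -1,  0]
  [ 0,  0,  0, -1]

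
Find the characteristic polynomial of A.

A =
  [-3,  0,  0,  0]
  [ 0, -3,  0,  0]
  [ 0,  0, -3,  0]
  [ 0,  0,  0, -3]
x^4 + 12*x^3 + 54*x^2 + 108*x + 81

Expanding det(x·I − A) (e.g. by cofactor expansion or by noting that A is similar to its Jordan form J, which has the same characteristic polynomial as A) gives
  χ_A(x) = x^4 + 12*x^3 + 54*x^2 + 108*x + 81
which factors as (x + 3)^4. The eigenvalues (with algebraic multiplicities) are λ = -3 with multiplicity 4.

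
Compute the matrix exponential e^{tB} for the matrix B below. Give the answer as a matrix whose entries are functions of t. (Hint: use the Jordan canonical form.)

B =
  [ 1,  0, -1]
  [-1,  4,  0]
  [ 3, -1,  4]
e^{tB} =
  [t^2*exp(3*t)/2 - 2*t*exp(3*t) + exp(3*t), t^2*exp(3*t)/2, t^2*exp(3*t)/2 - t*exp(3*t)]
  [t^2*exp(3*t)/2 - t*exp(3*t), t^2*exp(3*t)/2 + t*exp(3*t) + exp(3*t), t^2*exp(3*t)/2]
  [-t^2*exp(3*t) + 3*t*exp(3*t), -t^2*exp(3*t) - t*exp(3*t), -t^2*exp(3*t) + t*exp(3*t) + exp(3*t)]

Strategy: write B = P · J · P⁻¹ where J is a Jordan canonical form, so e^{tB} = P · e^{tJ} · P⁻¹, and e^{tJ} can be computed block-by-block.

B has Jordan form
J =
  [3, 1, 0]
  [0, 3, 1]
  [0, 0, 3]
(up to reordering of blocks).

Per-block formulas:
  For a 3×3 Jordan block J_3(3): exp(t · J_3(3)) = e^(3t)·(I + t·N + (t^2/2)·N^2), where N is the 3×3 nilpotent shift.

After assembling e^{tJ} and conjugating by P, we get:

e^{tB} =
  [t^2*exp(3*t)/2 - 2*t*exp(3*t) + exp(3*t), t^2*exp(3*t)/2, t^2*exp(3*t)/2 - t*exp(3*t)]
  [t^2*exp(3*t)/2 - t*exp(3*t), t^2*exp(3*t)/2 + t*exp(3*t) + exp(3*t), t^2*exp(3*t)/2]
  [-t^2*exp(3*t) + 3*t*exp(3*t), -t^2*exp(3*t) - t*exp(3*t), -t^2*exp(3*t) + t*exp(3*t) + exp(3*t)]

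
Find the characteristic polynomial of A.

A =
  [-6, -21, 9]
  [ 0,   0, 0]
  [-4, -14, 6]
x^3

Expanding det(x·I − A) (e.g. by cofactor expansion or by noting that A is similar to its Jordan form J, which has the same characteristic polynomial as A) gives
  χ_A(x) = x^3
which factors as x^3. The eigenvalues (with algebraic multiplicities) are λ = 0 with multiplicity 3.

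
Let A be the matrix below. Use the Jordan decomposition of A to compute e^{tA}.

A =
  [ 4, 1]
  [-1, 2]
e^{tA} =
  [t*exp(3*t) + exp(3*t), t*exp(3*t)]
  [-t*exp(3*t), -t*exp(3*t) + exp(3*t)]

Strategy: write A = P · J · P⁻¹ where J is a Jordan canonical form, so e^{tA} = P · e^{tJ} · P⁻¹, and e^{tJ} can be computed block-by-block.

A has Jordan form
J =
  [3, 1]
  [0, 3]
(up to reordering of blocks).

Per-block formulas:
  For a 2×2 Jordan block J_2(3): exp(t · J_2(3)) = e^(3t)·(I + t·N), where N is the 2×2 nilpotent shift.

After assembling e^{tJ} and conjugating by P, we get:

e^{tA} =
  [t*exp(3*t) + exp(3*t), t*exp(3*t)]
  [-t*exp(3*t), -t*exp(3*t) + exp(3*t)]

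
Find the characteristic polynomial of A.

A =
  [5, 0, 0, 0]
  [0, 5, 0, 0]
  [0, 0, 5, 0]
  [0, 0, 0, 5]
x^4 - 20*x^3 + 150*x^2 - 500*x + 625

Expanding det(x·I − A) (e.g. by cofactor expansion or by noting that A is similar to its Jordan form J, which has the same characteristic polynomial as A) gives
  χ_A(x) = x^4 - 20*x^3 + 150*x^2 - 500*x + 625
which factors as (x - 5)^4. The eigenvalues (with algebraic multiplicities) are λ = 5 with multiplicity 4.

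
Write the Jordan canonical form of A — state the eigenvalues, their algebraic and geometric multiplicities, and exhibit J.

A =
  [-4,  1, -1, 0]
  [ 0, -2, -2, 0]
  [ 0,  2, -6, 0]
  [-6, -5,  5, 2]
J_2(-4) ⊕ J_1(-4) ⊕ J_1(2)

The characteristic polynomial is
  det(x·I − A) = x^4 + 10*x^3 + 24*x^2 - 32*x - 128 = (x - 2)*(x + 4)^3

Eigenvalues and multiplicities (the geometric multiplicity of λ is n − rank(A − λI), which equals the number of Jordan blocks for λ):
  λ = -4: algebraic multiplicity = 3, geometric multiplicity = 2
  λ = 2: algebraic multiplicity = 1, geometric multiplicity = 1

Determining the block sizes for each eigenvalue:
  λ = -4: 2 blocks summing to 3 forces exactly one block of size 2 and the rest size 1 → block sizes [2, 1]
  λ = 2: one block (gm = 1), so the single block has size am = 1 → block sizes [1]

Assembling the blocks gives a Jordan form
J =
  [-4,  1,  0, 0]
  [ 0, -4,  0, 0]
  [ 0,  0, -4, 0]
  [ 0,  0,  0, 2]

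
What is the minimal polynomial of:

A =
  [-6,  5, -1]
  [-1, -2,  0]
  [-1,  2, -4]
x^3 + 12*x^2 + 48*x + 64

The characteristic polynomial is χ_A(x) = (x + 4)^3, so the eigenvalues are known. The minimal polynomial is
  m_A(x) = Π_λ (x − λ)^{k_λ}
where k_λ is the size of the *largest* Jordan block for λ (equivalently, the smallest k with (A − λI)^k v = 0 for every generalised eigenvector v of λ).

  λ = -4: largest Jordan block has size 3, contributing (x + 4)^3

So m_A(x) = (x + 4)^3 = x^3 + 12*x^2 + 48*x + 64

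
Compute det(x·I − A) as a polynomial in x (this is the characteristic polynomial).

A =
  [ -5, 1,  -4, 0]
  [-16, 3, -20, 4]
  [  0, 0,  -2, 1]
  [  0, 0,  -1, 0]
x^4 + 4*x^3 + 6*x^2 + 4*x + 1

Expanding det(x·I − A) (e.g. by cofactor expansion or by noting that A is similar to its Jordan form J, which has the same characteristic polynomial as A) gives
  χ_A(x) = x^4 + 4*x^3 + 6*x^2 + 4*x + 1
which factors as (x + 1)^4. The eigenvalues (with algebraic multiplicities) are λ = -1 with multiplicity 4.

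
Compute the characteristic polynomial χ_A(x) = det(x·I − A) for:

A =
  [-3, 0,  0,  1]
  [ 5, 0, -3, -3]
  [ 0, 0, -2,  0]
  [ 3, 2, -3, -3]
x^4 + 8*x^3 + 24*x^2 + 32*x + 16

Expanding det(x·I − A) (e.g. by cofactor expansion or by noting that A is similar to its Jordan form J, which has the same characteristic polynomial as A) gives
  χ_A(x) = x^4 + 8*x^3 + 24*x^2 + 32*x + 16
which factors as (x + 2)^4. The eigenvalues (with algebraic multiplicities) are λ = -2 with multiplicity 4.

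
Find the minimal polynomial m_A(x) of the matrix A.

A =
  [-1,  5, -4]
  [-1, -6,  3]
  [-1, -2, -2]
x^3 + 9*x^2 + 27*x + 27

The characteristic polynomial is χ_A(x) = (x + 3)^3, so the eigenvalues are known. The minimal polynomial is
  m_A(x) = Π_λ (x − λ)^{k_λ}
where k_λ is the size of the *largest* Jordan block for λ (equivalently, the smallest k with (A − λI)^k v = 0 for every generalised eigenvector v of λ).

  λ = -3: largest Jordan block has size 3, contributing (x + 3)^3

So m_A(x) = (x + 3)^3 = x^3 + 9*x^2 + 27*x + 27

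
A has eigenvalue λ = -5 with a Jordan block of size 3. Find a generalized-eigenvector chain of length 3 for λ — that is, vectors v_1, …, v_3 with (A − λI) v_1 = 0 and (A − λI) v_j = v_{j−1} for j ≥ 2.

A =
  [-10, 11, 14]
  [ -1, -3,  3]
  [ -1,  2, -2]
A Jordan chain for λ = -5 of length 3:
v_1 = (-5, -1, -1)ᵀ
v_2 = (11, 2, 2)ᵀ
v_3 = (0, 1, 0)ᵀ

Let N = A − (-5)·I. We want v_3 with N^3 v_3 = 0 but N^2 v_3 ≠ 0; then v_{j-1} := N · v_j for j = 3, …, 2.

Pick v_3 = (0, 1, 0)ᵀ.
Then v_2 = N · v_3 = (11, 2, 2)ᵀ.
Then v_1 = N · v_2 = (-5, -1, -1)ᵀ.

Sanity check: (A − (-5)·I) v_1 = (0, 0, 0)ᵀ = 0. ✓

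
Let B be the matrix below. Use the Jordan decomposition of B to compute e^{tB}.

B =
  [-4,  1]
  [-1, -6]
e^{tB} =
  [t*exp(-5*t) + exp(-5*t), t*exp(-5*t)]
  [-t*exp(-5*t), -t*exp(-5*t) + exp(-5*t)]

Strategy: write B = P · J · P⁻¹ where J is a Jordan canonical form, so e^{tB} = P · e^{tJ} · P⁻¹, and e^{tJ} can be computed block-by-block.

B has Jordan form
J =
  [-5,  1]
  [ 0, -5]
(up to reordering of blocks).

Per-block formulas:
  For a 2×2 Jordan block J_2(-5): exp(t · J_2(-5)) = e^(-5t)·(I + t·N), where N is the 2×2 nilpotent shift.

After assembling e^{tJ} and conjugating by P, we get:

e^{tB} =
  [t*exp(-5*t) + exp(-5*t), t*exp(-5*t)]
  [-t*exp(-5*t), -t*exp(-5*t) + exp(-5*t)]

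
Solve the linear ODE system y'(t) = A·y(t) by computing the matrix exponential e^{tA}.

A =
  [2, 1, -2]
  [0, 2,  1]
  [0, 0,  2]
e^{tA} =
  [exp(2*t), t*exp(2*t), t^2*exp(2*t)/2 - 2*t*exp(2*t)]
  [0, exp(2*t), t*exp(2*t)]
  [0, 0, exp(2*t)]

Strategy: write A = P · J · P⁻¹ where J is a Jordan canonical form, so e^{tA} = P · e^{tJ} · P⁻¹, and e^{tJ} can be computed block-by-block.

A has Jordan form
J =
  [2, 1, 0]
  [0, 2, 1]
  [0, 0, 2]
(up to reordering of blocks).

Per-block formulas:
  For a 3×3 Jordan block J_3(2): exp(t · J_3(2)) = e^(2t)·(I + t·N + (t^2/2)·N^2), where N is the 3×3 nilpotent shift.

After assembling e^{tJ} and conjugating by P, we get:

e^{tA} =
  [exp(2*t), t*exp(2*t), t^2*exp(2*t)/2 - 2*t*exp(2*t)]
  [0, exp(2*t), t*exp(2*t)]
  [0, 0, exp(2*t)]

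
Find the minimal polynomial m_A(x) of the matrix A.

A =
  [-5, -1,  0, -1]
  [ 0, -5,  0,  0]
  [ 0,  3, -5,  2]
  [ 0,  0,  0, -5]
x^2 + 10*x + 25

The characteristic polynomial is χ_A(x) = (x + 5)^4, so the eigenvalues are known. The minimal polynomial is
  m_A(x) = Π_λ (x − λ)^{k_λ}
where k_λ is the size of the *largest* Jordan block for λ (equivalently, the smallest k with (A − λI)^k v = 0 for every generalised eigenvector v of λ).

  λ = -5: largest Jordan block has size 2, contributing (x + 5)^2

So m_A(x) = (x + 5)^2 = x^2 + 10*x + 25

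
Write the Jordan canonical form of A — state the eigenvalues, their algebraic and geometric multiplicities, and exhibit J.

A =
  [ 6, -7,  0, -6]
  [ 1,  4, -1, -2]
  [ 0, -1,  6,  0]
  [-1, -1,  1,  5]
J_1(3) ⊕ J_3(6)

The characteristic polynomial is
  det(x·I − A) = x^4 - 21*x^3 + 162*x^2 - 540*x + 648 = (x - 6)^3*(x - 3)

Eigenvalues and multiplicities (the geometric multiplicity of λ is n − rank(A − λI), which equals the number of Jordan blocks for λ):
  λ = 3: algebraic multiplicity = 1, geometric multiplicity = 1
  λ = 6: algebraic multiplicity = 3, geometric multiplicity = 1

Determining the block sizes for each eigenvalue:
  λ = 3: one block (gm = 1), so the single block has size am = 1 → block sizes [1]
  λ = 6: one block (gm = 1), so the single block has size am = 3 → block sizes [3]

Assembling the blocks gives a Jordan form
J =
  [3, 0, 0, 0]
  [0, 6, 1, 0]
  [0, 0, 6, 1]
  [0, 0, 0, 6]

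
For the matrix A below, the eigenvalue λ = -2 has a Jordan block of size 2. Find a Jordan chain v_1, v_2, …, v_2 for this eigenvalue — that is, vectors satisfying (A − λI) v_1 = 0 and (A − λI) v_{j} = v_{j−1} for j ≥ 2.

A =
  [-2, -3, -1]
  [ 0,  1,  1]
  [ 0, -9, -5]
A Jordan chain for λ = -2 of length 2:
v_1 = (-3, 3, -9)ᵀ
v_2 = (0, 1, 0)ᵀ

Let N = A − (-2)·I. We want v_2 with N^2 v_2 = 0 but N^1 v_2 ≠ 0; then v_{j-1} := N · v_j for j = 2, …, 2.

Pick v_2 = (0, 1, 0)ᵀ.
Then v_1 = N · v_2 = (-3, 3, -9)ᵀ.

Sanity check: (A − (-2)·I) v_1 = (0, 0, 0)ᵀ = 0. ✓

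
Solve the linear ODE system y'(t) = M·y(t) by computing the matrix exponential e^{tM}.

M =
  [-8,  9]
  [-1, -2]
e^{tM} =
  [-3*t*exp(-5*t) + exp(-5*t), 9*t*exp(-5*t)]
  [-t*exp(-5*t), 3*t*exp(-5*t) + exp(-5*t)]

Strategy: write M = P · J · P⁻¹ where J is a Jordan canonical form, so e^{tM} = P · e^{tJ} · P⁻¹, and e^{tJ} can be computed block-by-block.

M has Jordan form
J =
  [-5,  1]
  [ 0, -5]
(up to reordering of blocks).

Per-block formulas:
  For a 2×2 Jordan block J_2(-5): exp(t · J_2(-5)) = e^(-5t)·(I + t·N), where N is the 2×2 nilpotent shift.

After assembling e^{tJ} and conjugating by P, we get:

e^{tM} =
  [-3*t*exp(-5*t) + exp(-5*t), 9*t*exp(-5*t)]
  [-t*exp(-5*t), 3*t*exp(-5*t) + exp(-5*t)]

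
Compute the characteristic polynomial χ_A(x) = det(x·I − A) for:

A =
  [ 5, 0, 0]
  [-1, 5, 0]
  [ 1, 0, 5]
x^3 - 15*x^2 + 75*x - 125

Expanding det(x·I − A) (e.g. by cofactor expansion or by noting that A is similar to its Jordan form J, which has the same characteristic polynomial as A) gives
  χ_A(x) = x^3 - 15*x^2 + 75*x - 125
which factors as (x - 5)^3. The eigenvalues (with algebraic multiplicities) are λ = 5 with multiplicity 3.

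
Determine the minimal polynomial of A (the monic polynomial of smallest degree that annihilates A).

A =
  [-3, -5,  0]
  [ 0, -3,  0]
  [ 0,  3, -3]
x^2 + 6*x + 9

The characteristic polynomial is χ_A(x) = (x + 3)^3, so the eigenvalues are known. The minimal polynomial is
  m_A(x) = Π_λ (x − λ)^{k_λ}
where k_λ is the size of the *largest* Jordan block for λ (equivalently, the smallest k with (A − λI)^k v = 0 for every generalised eigenvector v of λ).

  λ = -3: largest Jordan block has size 2, contributing (x + 3)^2

So m_A(x) = (x + 3)^2 = x^2 + 6*x + 9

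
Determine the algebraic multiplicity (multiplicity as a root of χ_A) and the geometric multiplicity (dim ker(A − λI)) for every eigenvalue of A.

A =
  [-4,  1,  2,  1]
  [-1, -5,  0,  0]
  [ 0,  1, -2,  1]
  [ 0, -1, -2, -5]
λ = -4: alg = 4, geom = 2

Step 1 — factor the characteristic polynomial to read off the algebraic multiplicities:
  χ_A(x) = (x + 4)^4

Step 2 — compute geometric multiplicities via the rank-nullity identity g(λ) = n − rank(A − λI):
  rank(A − (-4)·I) = 2, so dim ker(A − (-4)·I) = n − 2 = 2

Summary:
  λ = -4: algebraic multiplicity = 4, geometric multiplicity = 2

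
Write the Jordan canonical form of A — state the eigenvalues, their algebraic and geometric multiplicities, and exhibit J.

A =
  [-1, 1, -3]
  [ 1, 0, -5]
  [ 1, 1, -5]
J_3(-2)

The characteristic polynomial is
  det(x·I − A) = x^3 + 6*x^2 + 12*x + 8 = (x + 2)^3

Eigenvalues and multiplicities (the geometric multiplicity of λ is n − rank(A − λI), which equals the number of Jordan blocks for λ):
  λ = -2: algebraic multiplicity = 3, geometric multiplicity = 1

Determining the block sizes for each eigenvalue:
  λ = -2: one block (gm = 1), so the single block has size am = 3 → block sizes [3]

Assembling the blocks gives a Jordan form
J =
  [-2,  1,  0]
  [ 0, -2,  1]
  [ 0,  0, -2]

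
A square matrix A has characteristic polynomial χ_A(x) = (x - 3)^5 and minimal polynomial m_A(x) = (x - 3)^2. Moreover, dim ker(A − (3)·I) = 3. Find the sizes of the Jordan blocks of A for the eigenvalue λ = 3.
Block sizes for λ = 3: [2, 2, 1]

Step 1 — from the characteristic polynomial, algebraic multiplicity of λ = 3 is 5. From dim ker(A − (3)·I) = 3, there are exactly 3 Jordan blocks for λ = 3.
Step 2 — from the minimal polynomial, the factor (x − 3)^2 tells us the largest block for λ = 3 has size 2.
Step 3 — with total size 5, 3 blocks, and largest block 2, the block sizes (in nonincreasing order) are [2, 2, 1].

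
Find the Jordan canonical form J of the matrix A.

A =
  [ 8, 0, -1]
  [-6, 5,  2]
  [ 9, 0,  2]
J_2(5) ⊕ J_1(5)

The characteristic polynomial is
  det(x·I − A) = x^3 - 15*x^2 + 75*x - 125 = (x - 5)^3

Eigenvalues and multiplicities (the geometric multiplicity of λ is n − rank(A − λI), which equals the number of Jordan blocks for λ):
  λ = 5: algebraic multiplicity = 3, geometric multiplicity = 2

Determining the block sizes for each eigenvalue:
  λ = 5: 2 blocks summing to 3 forces exactly one block of size 2 and the rest size 1 → block sizes [2, 1]

Assembling the blocks gives a Jordan form
J =
  [5, 1, 0]
  [0, 5, 0]
  [0, 0, 5]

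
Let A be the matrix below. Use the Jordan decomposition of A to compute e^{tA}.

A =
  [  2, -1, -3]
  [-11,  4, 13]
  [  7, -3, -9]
e^{tA} =
  [-t^2*exp(-t)/2 + 3*t*exp(-t) + exp(-t), t^2*exp(-t)/2 - t*exp(-t), t^2*exp(-t) - 3*t*exp(-t)]
  [3*t^2*exp(-t)/2 - 11*t*exp(-t), -3*t^2*exp(-t)/2 + 5*t*exp(-t) + exp(-t), -3*t^2*exp(-t) + 13*t*exp(-t)]
  [-t^2*exp(-t) + 7*t*exp(-t), t^2*exp(-t) - 3*t*exp(-t), 2*t^2*exp(-t) - 8*t*exp(-t) + exp(-t)]

Strategy: write A = P · J · P⁻¹ where J is a Jordan canonical form, so e^{tA} = P · e^{tJ} · P⁻¹, and e^{tJ} can be computed block-by-block.

A has Jordan form
J =
  [-1,  1,  0]
  [ 0, -1,  1]
  [ 0,  0, -1]
(up to reordering of blocks).

Per-block formulas:
  For a 3×3 Jordan block J_3(-1): exp(t · J_3(-1)) = e^(-1t)·(I + t·N + (t^2/2)·N^2), where N is the 3×3 nilpotent shift.

After assembling e^{tJ} and conjugating by P, we get:

e^{tA} =
  [-t^2*exp(-t)/2 + 3*t*exp(-t) + exp(-t), t^2*exp(-t)/2 - t*exp(-t), t^2*exp(-t) - 3*t*exp(-t)]
  [3*t^2*exp(-t)/2 - 11*t*exp(-t), -3*t^2*exp(-t)/2 + 5*t*exp(-t) + exp(-t), -3*t^2*exp(-t) + 13*t*exp(-t)]
  [-t^2*exp(-t) + 7*t*exp(-t), t^2*exp(-t) - 3*t*exp(-t), 2*t^2*exp(-t) - 8*t*exp(-t) + exp(-t)]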